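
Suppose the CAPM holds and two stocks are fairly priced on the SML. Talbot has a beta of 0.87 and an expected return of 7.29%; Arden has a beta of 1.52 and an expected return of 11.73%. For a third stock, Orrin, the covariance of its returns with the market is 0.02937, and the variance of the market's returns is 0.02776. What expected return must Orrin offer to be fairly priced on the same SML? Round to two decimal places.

MRP = (11.73% − 7.29%) / (1.52 − 0.87) = 6.8308%
R_f = 7.29% − 0.87 × 6.8308% = 1.3472%
β_Orrin = Cov / Var(R_m) = 0.02937 / 0.02776 = 1.0580
E(R_Orrin) = R_f + β × MRP = 1.3472% + 1.0580 × 6.8308% = 8.57%

8.57%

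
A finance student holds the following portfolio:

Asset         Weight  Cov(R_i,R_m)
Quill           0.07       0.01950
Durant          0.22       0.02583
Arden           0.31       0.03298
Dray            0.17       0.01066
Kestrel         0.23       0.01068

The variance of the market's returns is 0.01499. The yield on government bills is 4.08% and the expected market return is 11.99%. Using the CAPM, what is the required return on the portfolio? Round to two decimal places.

15.45%

β_Quill = 0.01950 / 0.01499 = 1.3009
β_Durant = 0.02583 / 0.01499 = 1.7231
β_Arden = 0.03298 / 0.01499 = 2.2001
β_Dray = 0.01066 / 0.01499 = 0.7111
β_Kestrel = 0.01068 / 0.01499 = 0.7125
β_P = Σ w_i β_i = 0.07×1.3009 + 0.22×1.7231 + 0.31×2.2001 + 0.17×0.7111 + 0.23×0.7125 = 1.4369
MRP = 11.99% − 4.08% = 7.91%
E(R_P) = R_f + β_P × MRP = 4.08% + 1.4369 × 7.91% = 15.45%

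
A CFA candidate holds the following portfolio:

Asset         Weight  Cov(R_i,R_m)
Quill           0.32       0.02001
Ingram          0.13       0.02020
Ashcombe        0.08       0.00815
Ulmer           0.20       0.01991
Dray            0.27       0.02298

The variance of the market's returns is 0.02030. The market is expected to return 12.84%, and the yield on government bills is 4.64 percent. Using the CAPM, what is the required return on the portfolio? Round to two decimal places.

β_Quill = 0.02001 / 0.02030 = 0.9857
β_Ingram = 0.02020 / 0.02030 = 0.9951
β_Ashcombe = 0.00815 / 0.02030 = 0.4015
β_Ulmer = 0.01991 / 0.02030 = 0.9808
β_Dray = 0.02298 / 0.02030 = 1.1320
β_P = Σ w_i β_i = 0.32×0.9857 + 0.13×0.9951 + 0.08×0.4015 + 0.20×0.9808 + 0.27×1.1320 = 0.9787
MRP = 12.84% − 4.64% = 8.20%
E(R_P) = R_f + β_P × MRP = 4.64% + 0.9787 × 8.20% = 12.67%

12.67%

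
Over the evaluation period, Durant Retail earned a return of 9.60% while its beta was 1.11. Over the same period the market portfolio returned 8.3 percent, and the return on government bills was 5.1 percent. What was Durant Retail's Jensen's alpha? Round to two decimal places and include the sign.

Market excess return = 8.3% − 5.1% = 3.20%
CAPM benchmark = R_f + β(R_m − R_f) = 5.1% + 1.11 × 3.2% = 8.6520%
α = actual − benchmark = 9.60% − 8.6520% = +0.95%

+0.95%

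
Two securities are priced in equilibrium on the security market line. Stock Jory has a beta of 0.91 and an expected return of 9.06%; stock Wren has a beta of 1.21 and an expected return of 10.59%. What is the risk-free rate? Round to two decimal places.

Both satisfy E(R) = R_f + β·MRP, so the slope of the SML is
MRP = (10.59% − 9.06%) / (1.21 − 0.91) = 1.53% / 0.30 = 5.1000%
R_f = E(R_Jory) − β_Jory·MRP = 9.06% − 0.91 × 5.1000% = 4.4190%

4.42%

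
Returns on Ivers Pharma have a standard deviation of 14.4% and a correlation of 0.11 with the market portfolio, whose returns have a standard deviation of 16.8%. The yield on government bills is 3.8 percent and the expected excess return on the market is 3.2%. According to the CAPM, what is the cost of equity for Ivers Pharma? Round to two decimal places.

β = ρ × σ_i / σ_m = 0.11 × 14.4% / 16.8% = 0.0943
E(R) = 3.8% + 0.0943 × 3.2% = 4.10%

4.10%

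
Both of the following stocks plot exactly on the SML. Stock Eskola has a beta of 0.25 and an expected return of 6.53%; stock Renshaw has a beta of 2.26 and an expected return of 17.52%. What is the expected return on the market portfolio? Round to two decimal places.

Both satisfy E(R) = R_f + β·MRP, so the slope of the SML is
MRP = (17.52% − 6.53%) / (2.26 − 0.25) = 10.99% / 2.01 = 5.4677%
R_f = E(R_Eskola) − β_Eskola·MRP = 6.53% − 0.25 × 5.4677% = 5.1631%
E(R_m) = R_f + MRP = 5.1631% + 5.4677% = 10.63%

10.63%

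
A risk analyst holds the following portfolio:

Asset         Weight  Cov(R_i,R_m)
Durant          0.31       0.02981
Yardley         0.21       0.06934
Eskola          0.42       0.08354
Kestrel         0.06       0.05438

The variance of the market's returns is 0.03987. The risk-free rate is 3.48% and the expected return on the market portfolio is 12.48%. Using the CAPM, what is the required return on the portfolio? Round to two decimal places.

17.51%

β_Durant = 0.02981 / 0.03987 = 0.7477
β_Yardley = 0.06934 / 0.03987 = 1.7392
β_Eskola = 0.08354 / 0.03987 = 2.0953
β_Kestrel = 0.05438 / 0.03987 = 1.3639
β_P = Σ w_i β_i = 0.31×0.7477 + 0.21×1.7392 + 0.42×2.0953 + 0.06×1.3639 = 1.5589
MRP = 12.48% − 3.48% = 9.00%
E(R_P) = R_f + β_P × MRP = 3.48% + 1.5589 × 9.00% = 17.51%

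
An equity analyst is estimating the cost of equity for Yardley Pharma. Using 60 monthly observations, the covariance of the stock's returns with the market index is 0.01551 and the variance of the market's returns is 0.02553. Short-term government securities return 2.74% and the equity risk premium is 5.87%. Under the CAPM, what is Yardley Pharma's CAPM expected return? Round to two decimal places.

6.31%

β = Cov(R_i, R_m) / Var(R_m) = 0.01551 / 0.02553 = 0.6075
E(R) = R_f + β × MRP = 2.74% + 0.6075 × 5.87% = 6.31%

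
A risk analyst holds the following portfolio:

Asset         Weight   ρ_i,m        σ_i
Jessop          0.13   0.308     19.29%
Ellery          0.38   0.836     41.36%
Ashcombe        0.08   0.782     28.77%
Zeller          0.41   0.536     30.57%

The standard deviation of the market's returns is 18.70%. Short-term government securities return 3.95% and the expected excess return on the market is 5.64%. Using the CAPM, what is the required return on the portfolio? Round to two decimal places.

10.71%

β_Jessop = 0.308 × 19.29% / 18.70% = 0.3177
β_Ellery = 0.836 × 41.36% / 18.70% = 1.8490
β_Ashcombe = 0.782 × 28.77% / 18.70% = 1.2031
β_Zeller = 0.536 × 30.57% / 18.70% = 0.8762
β_P = Σ w_i β_i = 0.13×0.3177 + 0.38×1.8490 + 0.08×1.2031 + 0.41×0.8762 = 1.1994
E(R_P) = R_f + β_P × MRP = 3.95% + 1.1994 × 5.64% = 10.71%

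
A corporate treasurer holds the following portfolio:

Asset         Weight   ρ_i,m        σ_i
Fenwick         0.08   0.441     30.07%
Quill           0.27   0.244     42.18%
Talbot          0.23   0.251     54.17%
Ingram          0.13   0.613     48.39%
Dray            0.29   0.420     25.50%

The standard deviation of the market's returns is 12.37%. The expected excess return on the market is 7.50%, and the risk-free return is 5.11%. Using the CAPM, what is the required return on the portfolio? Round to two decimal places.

β_Fenwick = 0.441 × 30.07% / 12.37% = 1.0720
β_Quill = 0.244 × 42.18% / 12.37% = 0.8320
β_Talbot = 0.251 × 54.17% / 12.37% = 1.0992
β_Ingram = 0.613 × 48.39% / 12.37% = 2.3980
β_Dray = 0.420 × 25.50% / 12.37% = 0.8658
β_P = Σ w_i β_i = 0.08×1.0720 + 0.27×0.8320 + 0.23×1.0992 + 0.13×2.3980 + 0.29×0.8658 = 1.1260
E(R_P) = R_f + β_P × MRP = 5.11% + 1.1260 × 7.50% = 13.56%

13.56%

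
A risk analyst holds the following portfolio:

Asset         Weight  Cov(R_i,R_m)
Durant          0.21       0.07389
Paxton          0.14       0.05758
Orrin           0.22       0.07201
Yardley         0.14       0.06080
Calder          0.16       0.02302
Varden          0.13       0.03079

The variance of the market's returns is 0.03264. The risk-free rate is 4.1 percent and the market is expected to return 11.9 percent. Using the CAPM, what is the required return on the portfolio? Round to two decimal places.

β_Durant = 0.07389 / 0.03264 = 2.2638
β_Paxton = 0.05758 / 0.03264 = 1.7641
β_Orrin = 0.07201 / 0.03264 = 2.2062
β_Yardley = 0.06080 / 0.03264 = 1.8627
β_Calder = 0.02302 / 0.03264 = 0.7053
β_Varden = 0.03079 / 0.03264 = 0.9433
β_P = Σ w_i β_i = 0.21×2.2638 + 0.14×1.7641 + 0.22×2.2062 + 0.14×1.8627 + 0.16×0.7053 + 0.13×0.9433 = 1.7040
MRP = 11.9% − 4.1% = 7.80%
E(R_P) = R_f + β_P × MRP = 4.1% + 1.7040 × 7.8% = 17.39%

17.39%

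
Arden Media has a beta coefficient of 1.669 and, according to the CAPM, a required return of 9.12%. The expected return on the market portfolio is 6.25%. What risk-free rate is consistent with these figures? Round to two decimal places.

E(R) = R_f + β(E(R_m) − R_f) = R_f(1 − β) + β·E(R_m)
9.12% = R_f × (1 − 1.669) + 1.669 × 6.25%
9.12% = R_f × -0.669 + 10.43125%
R_f = (9.12% − 10.43125%) / -0.669 = 1.96%

1.96%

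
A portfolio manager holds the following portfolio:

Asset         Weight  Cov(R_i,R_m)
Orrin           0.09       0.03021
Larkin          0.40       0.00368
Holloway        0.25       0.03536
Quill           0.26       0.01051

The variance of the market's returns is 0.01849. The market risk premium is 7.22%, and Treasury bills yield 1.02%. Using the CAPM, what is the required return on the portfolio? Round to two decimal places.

β_Orrin = 0.03021 / 0.01849 = 1.6339
β_Larkin = 0.00368 / 0.01849 = 0.1990
β_Holloway = 0.03536 / 0.01849 = 1.9124
β_Quill = 0.01051 / 0.01849 = 0.5684
β_P = Σ w_i β_i = 0.09×1.6339 + 0.40×0.1990 + 0.25×1.9124 + 0.26×0.5684 = 0.8525
E(R_P) = R_f + β_P × MRP = 1.02% + 0.8525 × 7.22% = 7.18%

7.18%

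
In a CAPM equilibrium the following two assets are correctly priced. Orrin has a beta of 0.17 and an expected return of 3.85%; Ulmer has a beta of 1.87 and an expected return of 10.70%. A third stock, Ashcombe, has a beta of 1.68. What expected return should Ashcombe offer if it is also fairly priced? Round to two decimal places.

9.93%

MRP (SML slope) = (10.70% − 3.85%) / (1.87 − 0.17) = 6.85% / 1.70 = 4.0294%
R_f (intercept) = 3.85% − 0.17 × 4.0294% = 3.1650%
E(R_Ashcombe) = R_f + β × MRP = 3.1650% + 1.68 × 4.0294% = 9.93%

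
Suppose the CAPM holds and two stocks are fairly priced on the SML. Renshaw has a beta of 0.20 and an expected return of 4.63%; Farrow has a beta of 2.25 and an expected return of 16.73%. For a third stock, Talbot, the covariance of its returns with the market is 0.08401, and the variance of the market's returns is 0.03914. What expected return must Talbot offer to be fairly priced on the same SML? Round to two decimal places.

MRP = (16.73% − 4.63%) / (2.25 − 0.20) = 5.9024%
R_f = 4.63% − 0.20 × 5.9024% = 3.4495%
β_Talbot = Cov / Var(R_m) = 0.08401 / 0.03914 = 2.1464
E(R_Talbot) = R_f + β × MRP = 3.4495% + 2.1464 × 5.9024% = 16.12%

16.12%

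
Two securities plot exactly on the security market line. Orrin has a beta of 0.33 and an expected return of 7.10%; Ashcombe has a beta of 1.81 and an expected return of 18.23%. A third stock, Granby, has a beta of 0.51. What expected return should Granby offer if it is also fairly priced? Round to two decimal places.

MRP (SML slope) = (18.23% − 7.10%) / (1.81 − 0.33) = 11.13% / 1.48 = 7.5203%
R_f (intercept) = 7.10% − 0.33 × 7.5203% = 4.6183%
E(R_Granby) = R_f + β × MRP = 4.6183% + 0.51 × 7.5203% = 8.45%

8.45%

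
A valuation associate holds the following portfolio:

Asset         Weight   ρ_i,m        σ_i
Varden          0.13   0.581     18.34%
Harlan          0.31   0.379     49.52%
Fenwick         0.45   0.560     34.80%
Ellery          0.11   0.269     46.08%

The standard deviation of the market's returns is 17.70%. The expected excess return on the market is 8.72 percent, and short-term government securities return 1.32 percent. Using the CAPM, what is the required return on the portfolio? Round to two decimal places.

β_Varden = 0.581 × 18.34% / 17.70% = 0.6020
β_Harlan = 0.379 × 49.52% / 17.70% = 1.0603
β_Fenwick = 0.560 × 34.80% / 17.70% = 1.1010
β_Ellery = 0.269 × 46.08% / 17.70% = 0.7003
β_P = Σ w_i β_i = 0.13×0.6020 + 0.31×1.0603 + 0.45×1.1010 + 0.11×0.7003 = 0.9794
E(R_P) = R_f + β_P × MRP = 1.32% + 0.9794 × 8.72% = 9.86%

9.86%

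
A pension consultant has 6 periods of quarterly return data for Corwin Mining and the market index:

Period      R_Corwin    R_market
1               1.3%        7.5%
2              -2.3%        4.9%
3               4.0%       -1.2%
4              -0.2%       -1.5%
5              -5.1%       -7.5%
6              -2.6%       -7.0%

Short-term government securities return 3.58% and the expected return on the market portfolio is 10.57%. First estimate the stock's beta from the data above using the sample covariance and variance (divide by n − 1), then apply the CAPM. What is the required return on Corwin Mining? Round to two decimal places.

5.33%

Mean R_i = (1.3 − 2.3 + 4.0 − 0.2 − 5.1 − 2.6) / 6 = -0.8167%
Mean R_m = (7.5 + 4.9 − 1.2 − 1.5 − 7.5 − 7.0) / 6 = -0.8000%
Σ(R_i − R̄_i)(R_m − R̄_m) = 46.5100  ⇒  Cov = 46.5100 / 5 = 9.3020
Σ(R_m − R̄_m)² = 185.3600  ⇒  Var(R_m) = 185.3600 / 5 = 37.0720
β = Cov / Var(R_m) = 9.3020 / 37.0720 = 0.2509
MRP = 10.57% − 3.58% = 6.99%
E(R) = R_f + β × MRP = 3.58% + 0.2509 × 6.99% = 5.33%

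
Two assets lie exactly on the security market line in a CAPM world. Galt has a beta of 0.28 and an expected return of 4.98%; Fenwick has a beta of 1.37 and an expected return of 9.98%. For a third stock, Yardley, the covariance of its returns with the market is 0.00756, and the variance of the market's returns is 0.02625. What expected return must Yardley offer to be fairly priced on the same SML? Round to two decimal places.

5.02%

MRP = (9.98% − 4.98%) / (1.37 − 0.28) = 4.5872%
R_f = 4.98% − 0.28 × 4.5872% = 3.6956%
β_Yardley = Cov / Var(R_m) = 0.00756 / 0.02625 = 0.2880
E(R_Yardley) = R_f + β × MRP = 3.6956% + 0.2880 × 4.5872% = 5.02%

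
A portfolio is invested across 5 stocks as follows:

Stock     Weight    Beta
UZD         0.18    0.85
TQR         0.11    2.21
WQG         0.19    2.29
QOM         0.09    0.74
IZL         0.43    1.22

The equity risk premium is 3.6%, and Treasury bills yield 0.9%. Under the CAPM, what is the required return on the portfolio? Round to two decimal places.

β_P = Σ w_i β_i = 0.18×0.85 + 0.11×2.21 + 0.19×2.29 + 0.09×0.74 + 0.43×1.22 = 1.4224
E(R_P) = R_f + β_P × MRP = 0.9% + 1.4224 × 3.6% = 6.02%

6.02%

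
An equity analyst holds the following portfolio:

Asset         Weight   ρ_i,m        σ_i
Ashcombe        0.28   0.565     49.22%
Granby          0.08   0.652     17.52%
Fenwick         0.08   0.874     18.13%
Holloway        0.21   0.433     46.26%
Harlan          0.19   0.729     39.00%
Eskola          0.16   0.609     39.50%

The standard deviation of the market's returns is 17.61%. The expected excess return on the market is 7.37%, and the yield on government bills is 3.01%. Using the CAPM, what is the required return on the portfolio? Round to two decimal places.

β_Ashcombe = 0.565 × 49.22% / 17.61% = 1.5792
β_Granby = 0.652 × 17.52% / 17.61% = 0.6487
β_Fenwick = 0.874 × 18.13% / 17.61% = 0.8998
β_Holloway = 0.433 × 46.26% / 17.61% = 1.1375
β_Harlan = 0.729 × 39.00% / 17.61% = 1.6145
β_Eskola = 0.609 × 39.50% / 17.61% = 1.3660
β_P = Σ w_i β_i = 0.28×1.5792 + 0.08×0.6487 + 0.08×0.8998 + 0.21×1.1375 + 0.19×1.6145 + 0.16×1.3660 = 1.3302
E(R_P) = R_f + β_P × MRP = 3.01% + 1.3302 × 7.37% = 12.81%

12.81%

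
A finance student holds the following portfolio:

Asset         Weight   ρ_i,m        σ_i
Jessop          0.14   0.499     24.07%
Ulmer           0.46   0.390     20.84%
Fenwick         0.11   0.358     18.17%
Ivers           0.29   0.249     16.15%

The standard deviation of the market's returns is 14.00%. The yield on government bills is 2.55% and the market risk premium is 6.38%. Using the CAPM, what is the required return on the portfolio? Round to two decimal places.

5.88%

β_Jessop = 0.499 × 24.07% / 14.00% = 0.8579
β_Ulmer = 0.390 × 20.84% / 14.00% = 0.5805
β_Fenwick = 0.358 × 18.17% / 14.00% = 0.4646
β_Ivers = 0.249 × 16.15% / 14.00% = 0.2872
β_P = Σ w_i β_i = 0.14×0.8579 + 0.46×0.5805 + 0.11×0.4646 + 0.29×0.2872 = 0.5215
E(R_P) = R_f + β_P × MRP = 2.55% + 0.5215 × 6.38% = 5.88%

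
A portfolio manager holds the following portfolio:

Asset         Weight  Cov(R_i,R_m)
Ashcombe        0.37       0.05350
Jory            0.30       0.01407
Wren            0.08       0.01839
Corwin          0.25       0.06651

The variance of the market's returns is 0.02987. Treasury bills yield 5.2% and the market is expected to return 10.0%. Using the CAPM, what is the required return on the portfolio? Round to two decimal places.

11.97%

β_Ashcombe = 0.05350 / 0.02987 = 1.7911
β_Jory = 0.01407 / 0.02987 = 0.4710
β_Wren = 0.01839 / 0.02987 = 0.6157
β_Corwin = 0.06651 / 0.02987 = 2.2266
β_P = Σ w_i β_i = 0.37×1.7911 + 0.30×0.4710 + 0.08×0.6157 + 0.25×2.2266 = 1.4099
MRP = 10.0% − 5.2% = 4.80%
E(R_P) = R_f + β_P × MRP = 5.2% + 1.4099 × 4.8% = 11.97%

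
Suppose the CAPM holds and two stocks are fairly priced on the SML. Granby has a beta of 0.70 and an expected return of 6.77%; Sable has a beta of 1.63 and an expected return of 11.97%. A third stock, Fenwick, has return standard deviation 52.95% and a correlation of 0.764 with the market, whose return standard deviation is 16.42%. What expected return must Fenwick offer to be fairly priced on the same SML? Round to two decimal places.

MRP = (11.97% − 6.77%) / (1.63 − 0.70) = 5.5914%
R_f = 6.77% − 0.70 × 5.5914% = 2.8560%
β_Fenwick = ρ·σ_i/σ_m = 0.764 × 52.95 / 16.42 = 2.4637
E(R_Fenwick) = R_f + β × MRP = 2.8560% + 2.4637 × 5.5914% = 16.63%

16.63%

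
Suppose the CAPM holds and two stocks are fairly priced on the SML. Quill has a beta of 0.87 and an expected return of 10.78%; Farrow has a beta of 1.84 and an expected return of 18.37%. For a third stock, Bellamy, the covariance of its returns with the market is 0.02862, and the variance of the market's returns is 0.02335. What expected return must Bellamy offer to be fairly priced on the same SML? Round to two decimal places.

13.56%

MRP = (18.37% − 10.78%) / (1.84 − 0.87) = 7.8247%
R_f = 10.78% − 0.87 × 7.8247% = 3.9725%
β_Bellamy = Cov / Var(R_m) = 0.02862 / 0.02335 = 1.2257
E(R_Bellamy) = R_f + β × MRP = 3.9725% + 1.2257 × 7.8247% = 13.56%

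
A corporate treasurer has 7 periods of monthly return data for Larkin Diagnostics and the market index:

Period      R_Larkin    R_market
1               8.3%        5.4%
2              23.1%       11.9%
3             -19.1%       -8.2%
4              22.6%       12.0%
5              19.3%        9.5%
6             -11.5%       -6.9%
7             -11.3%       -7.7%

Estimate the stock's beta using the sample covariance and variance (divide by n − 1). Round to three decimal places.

1.890

Mean R_i = (8.3 + 23.1 − 19.1 + 22.6 + 19.3 − 11.5 − 11.3) / 7 = 4.4857%
Mean R_m = (5.4 + 11.9 − 8.2 + 12.0 + 9.5 − 6.9 − 7.7) / 7 = 2.2857%
Σ(R_i − R̄_i)(R_m − R̄_m) = 1025.4686  ⇒  Cov = 1025.4686 / 6 = 170.9114
Σ(R_m − R̄_m)² = 542.5886  ⇒  Var(R_m) = 542.5886 / 6 = 90.4314
β = Cov / Var(R_m) = 170.9114 / 90.4314 = 1.8900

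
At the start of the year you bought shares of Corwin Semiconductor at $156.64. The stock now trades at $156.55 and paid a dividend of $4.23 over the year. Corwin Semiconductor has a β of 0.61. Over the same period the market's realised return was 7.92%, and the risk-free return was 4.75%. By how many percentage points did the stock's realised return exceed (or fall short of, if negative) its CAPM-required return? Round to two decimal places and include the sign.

Realised HPR = (P1 + D1 − P0) / P0 = (156.55 + 4.23 − 156.64) / 156.64 = 4.14 / 156.64 = 2.6430%
MRP = 7.92% − 4.75% = 3.17%
CAPM required = R_f + β·MRP = 4.75% + 0.61 × 3.17% = 6.6837%
α = realised − required = 2.6430% − 6.6837% = -4.04%

-4.04%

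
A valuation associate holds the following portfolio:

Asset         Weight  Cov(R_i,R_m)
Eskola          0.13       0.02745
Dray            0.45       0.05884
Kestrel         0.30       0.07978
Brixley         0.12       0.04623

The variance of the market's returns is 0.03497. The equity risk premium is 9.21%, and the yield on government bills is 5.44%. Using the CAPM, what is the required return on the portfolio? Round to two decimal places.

21.12%

β_Eskola = 0.02745 / 0.03497 = 0.7850
β_Dray = 0.05884 / 0.03497 = 1.6826
β_Kestrel = 0.07978 / 0.03497 = 2.2814
β_Brixley = 0.04623 / 0.03497 = 1.3220
β_P = Σ w_i β_i = 0.13×0.7850 + 0.45×1.6826 + 0.30×2.2814 + 0.12×1.3220 = 1.7023
E(R_P) = R_f + β_P × MRP = 5.44% + 1.7023 × 9.21% = 21.12%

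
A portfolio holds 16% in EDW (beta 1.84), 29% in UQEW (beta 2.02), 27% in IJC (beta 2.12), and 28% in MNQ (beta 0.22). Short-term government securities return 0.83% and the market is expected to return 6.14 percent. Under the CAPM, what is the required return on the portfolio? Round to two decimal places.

8.87%

β_P = Σ w_i β_i = 0.16×1.84 + 0.29×2.02 + 0.27×2.12 + 0.28×0.22 = 1.5142
MRP = 6.14% − 0.83% = 5.31%
E(R_P) = R_f + β_P × MRP = 0.83% + 1.5142 × 5.31% = 8.87%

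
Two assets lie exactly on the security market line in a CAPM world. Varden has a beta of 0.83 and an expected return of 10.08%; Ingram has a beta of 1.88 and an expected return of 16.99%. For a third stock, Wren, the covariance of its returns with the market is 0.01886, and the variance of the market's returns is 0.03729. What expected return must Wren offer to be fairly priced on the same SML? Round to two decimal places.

7.95%

MRP = (16.99% − 10.08%) / (1.88 − 0.83) = 6.5810%
R_f = 10.08% − 0.83 × 6.5810% = 4.6178%
β_Wren = Cov / Var(R_m) = 0.01886 / 0.03729 = 0.5058
E(R_Wren) = R_f + β × MRP = 4.6178% + 0.5058 × 6.5810% = 7.95%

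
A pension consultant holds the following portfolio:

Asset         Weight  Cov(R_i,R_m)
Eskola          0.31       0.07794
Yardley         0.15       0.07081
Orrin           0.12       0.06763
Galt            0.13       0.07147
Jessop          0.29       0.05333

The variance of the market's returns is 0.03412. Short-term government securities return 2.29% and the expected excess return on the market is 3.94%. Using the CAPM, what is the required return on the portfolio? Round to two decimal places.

10.10%

β_Eskola = 0.07794 / 0.03412 = 2.2843
β_Yardley = 0.07081 / 0.03412 = 2.0753
β_Orrin = 0.06763 / 0.03412 = 1.9821
β_Galt = 0.07147 / 0.03412 = 2.0947
β_Jessop = 0.05333 / 0.03412 = 1.5630
β_P = Σ w_i β_i = 0.31×2.2843 + 0.15×2.0753 + 0.12×1.9821 + 0.13×2.0947 + 0.29×1.5630 = 1.9829
E(R_P) = R_f + β_P × MRP = 2.29% + 1.9829 × 3.94% = 10.10%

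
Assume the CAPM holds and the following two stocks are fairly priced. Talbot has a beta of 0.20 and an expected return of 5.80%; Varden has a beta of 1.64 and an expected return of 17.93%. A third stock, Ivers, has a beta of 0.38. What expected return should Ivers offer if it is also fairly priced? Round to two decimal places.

7.32%

MRP (SML slope) = (17.93% − 5.80%) / (1.64 − 0.20) = 12.13% / 1.44 = 8.4236%
R_f (intercept) = 5.80% − 0.20 × 8.4236% = 4.1153%
E(R_Ivers) = R_f + β × MRP = 4.1153% + 0.38 × 8.4236% = 7.32%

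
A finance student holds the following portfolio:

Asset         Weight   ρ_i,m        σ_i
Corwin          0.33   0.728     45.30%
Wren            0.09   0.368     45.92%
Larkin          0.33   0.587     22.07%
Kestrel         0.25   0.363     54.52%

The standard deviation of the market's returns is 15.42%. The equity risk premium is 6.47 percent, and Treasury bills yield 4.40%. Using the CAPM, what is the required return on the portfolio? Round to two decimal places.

β_Corwin = 0.728 × 45.30% / 15.42% = 2.1387
β_Wren = 0.368 × 45.92% / 15.42% = 1.0959
β_Larkin = 0.587 × 22.07% / 15.42% = 0.8401
β_Kestrel = 0.363 × 54.52% / 15.42% = 1.2834
β_P = Σ w_i β_i = 0.33×2.1387 + 0.09×1.0959 + 0.33×0.8401 + 0.25×1.2834 = 1.4025
E(R_P) = R_f + β_P × MRP = 4.40% + 1.4025 × 6.47% = 13.47%

13.47%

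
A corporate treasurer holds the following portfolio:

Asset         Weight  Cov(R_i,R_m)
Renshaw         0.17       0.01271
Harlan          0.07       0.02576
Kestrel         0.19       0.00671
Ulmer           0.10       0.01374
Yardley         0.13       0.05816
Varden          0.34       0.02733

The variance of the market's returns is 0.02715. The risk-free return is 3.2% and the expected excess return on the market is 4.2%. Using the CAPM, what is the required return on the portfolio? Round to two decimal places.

6.83%

β_Renshaw = 0.01271 / 0.02715 = 0.4681
β_Harlan = 0.02576 / 0.02715 = 0.9488
β_Kestrel = 0.00671 / 0.02715 = 0.2471
β_Ulmer = 0.01374 / 0.02715 = 0.5061
β_Yardley = 0.05816 / 0.02715 = 2.1422
β_Varden = 0.02733 / 0.02715 = 1.0066
β_P = Σ w_i β_i = 0.17×0.4681 + 0.07×0.9488 + 0.19×0.2471 + 0.10×0.5061 + 0.13×2.1422 + 0.34×1.0066 = 0.8643
E(R_P) = R_f + β_P × MRP = 3.2% + 0.8643 × 4.2% = 6.83%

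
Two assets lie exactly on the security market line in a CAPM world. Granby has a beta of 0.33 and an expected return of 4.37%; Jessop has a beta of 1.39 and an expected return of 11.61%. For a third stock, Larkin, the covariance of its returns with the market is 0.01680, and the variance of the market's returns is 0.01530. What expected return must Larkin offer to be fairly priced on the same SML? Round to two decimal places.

9.62%

MRP = (11.61% − 4.37%) / (1.39 − 0.33) = 6.8302%
R_f = 4.37% − 0.33 × 6.8302% = 2.1160%
β_Larkin = Cov / Var(R_m) = 0.01680 / 0.01530 = 1.0980
E(R_Larkin) = R_f + β × MRP = 2.1160% + 1.0980 × 6.8302% = 9.62%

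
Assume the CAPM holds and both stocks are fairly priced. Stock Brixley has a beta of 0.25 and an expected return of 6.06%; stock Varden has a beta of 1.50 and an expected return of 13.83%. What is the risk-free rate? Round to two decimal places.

Both satisfy E(R) = R_f + β·MRP, so the slope of the SML is
MRP = (13.83% − 6.06%) / (1.50 − 0.25) = 7.77% / 1.25 = 6.2160%
R_f = E(R_Brixley) − β_Brixley·MRP = 6.06% − 0.25 × 6.2160% = 4.5060%

4.51%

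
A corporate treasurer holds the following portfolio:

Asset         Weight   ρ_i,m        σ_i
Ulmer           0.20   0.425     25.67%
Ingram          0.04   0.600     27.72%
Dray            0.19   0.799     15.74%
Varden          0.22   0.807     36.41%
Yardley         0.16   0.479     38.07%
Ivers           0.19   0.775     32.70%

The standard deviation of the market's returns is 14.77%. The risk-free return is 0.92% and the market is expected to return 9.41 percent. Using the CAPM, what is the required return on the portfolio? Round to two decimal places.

12.09%

β_Ulmer = 0.425 × 25.67% / 14.77% = 0.7386
β_Ingram = 0.600 × 27.72% / 14.77% = 1.1261
β_Dray = 0.799 × 15.74% / 14.77% = 0.8515
β_Varden = 0.807 × 36.41% / 14.77% = 1.9894
β_Yardley = 0.479 × 38.07% / 14.77% = 1.2346
β_Ivers = 0.775 × 32.70% / 14.77% = 1.7158
β_P = Σ w_i β_i = 0.20×0.7386 + 0.04×1.1261 + 0.19×0.8515 + 0.22×1.9894 + 0.16×1.2346 + 0.19×1.7158 = 1.3158
MRP = 9.41% − 0.92% = 8.49%
E(R_P) = R_f + β_P × MRP = 0.92% + 1.3158 × 8.49% = 12.09%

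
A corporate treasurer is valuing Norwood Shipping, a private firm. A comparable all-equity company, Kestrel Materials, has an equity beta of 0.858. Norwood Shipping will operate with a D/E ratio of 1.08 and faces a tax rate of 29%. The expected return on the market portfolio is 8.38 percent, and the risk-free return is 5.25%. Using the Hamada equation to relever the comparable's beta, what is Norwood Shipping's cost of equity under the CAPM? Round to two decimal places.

9.99%

β_L = β_U × [1 + (1 − t)(D/E)] = 0.858 × [1 + (1 − 0.29) × 1.08]
    = 0.858 × [1 + 0.71 × 1.08] = 0.858 × 1.7668 = 1.5159
MRP = 8.38% − 5.25% = 3.13%
E(R) = R_f + β_L × MRP = 5.25% + 1.5159 × 3.13% = 9.99%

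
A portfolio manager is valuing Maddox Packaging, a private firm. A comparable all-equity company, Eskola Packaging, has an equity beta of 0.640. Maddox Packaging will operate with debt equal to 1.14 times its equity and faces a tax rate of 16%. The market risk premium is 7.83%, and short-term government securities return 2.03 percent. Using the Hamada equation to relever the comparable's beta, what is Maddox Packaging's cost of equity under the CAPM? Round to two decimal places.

11.84%

β_L = β_U × [1 + (1 − t)(D/E)] = 0.640 × [1 + (1 − 0.16) × 1.14]
    = 0.640 × [1 + 0.84 × 1.14] = 0.640 × 1.9576 = 1.2529
E(R) = R_f + β_L × MRP = 2.03% + 1.2529 × 7.83% = 11.84%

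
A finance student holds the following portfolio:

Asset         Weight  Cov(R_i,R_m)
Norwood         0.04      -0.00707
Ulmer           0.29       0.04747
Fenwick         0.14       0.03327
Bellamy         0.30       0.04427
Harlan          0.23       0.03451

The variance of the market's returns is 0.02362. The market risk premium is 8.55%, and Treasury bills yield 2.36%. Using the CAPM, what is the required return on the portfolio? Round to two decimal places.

16.61%

β_Norwood = -0.00707 / 0.02362 = -0.2993
β_Ulmer = 0.04747 / 0.02362 = 2.0097
β_Fenwick = 0.03327 / 0.02362 = 1.4086
β_Bellamy = 0.04427 / 0.02362 = 1.8743
β_Harlan = 0.03451 / 0.02362 = 1.4610
β_P = Σ w_i β_i = 0.04×-0.2993 + 0.29×2.0097 + 0.14×1.4086 + 0.30×1.8743 + 0.23×1.4610 = 1.6664
E(R_P) = R_f + β_P × MRP = 2.36% + 1.6664 × 8.55% = 16.61%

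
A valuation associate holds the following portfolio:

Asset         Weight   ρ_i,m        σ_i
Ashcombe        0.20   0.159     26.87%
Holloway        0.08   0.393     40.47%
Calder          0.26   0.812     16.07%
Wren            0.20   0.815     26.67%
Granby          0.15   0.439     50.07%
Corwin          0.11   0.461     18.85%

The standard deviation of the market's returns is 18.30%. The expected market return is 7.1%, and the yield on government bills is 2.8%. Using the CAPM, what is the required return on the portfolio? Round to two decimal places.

6.12%

β_Ashcombe = 0.159 × 26.87% / 18.30% = 0.2335
β_Holloway = 0.393 × 40.47% / 18.30% = 0.8691
β_Calder = 0.812 × 16.07% / 18.30% = 0.7131
β_Wren = 0.815 × 26.67% / 18.30% = 1.1878
β_Granby = 0.439 × 50.07% / 18.30% = 1.2011
β_Corwin = 0.461 × 18.85% / 18.30% = 0.4749
β_P = Σ w_i β_i = 0.20×0.2335 + 0.08×0.8691 + 0.26×0.7131 + 0.20×1.1878 + 0.15×1.2011 + 0.11×0.4749 = 0.7716
MRP = 7.1% − 2.8% = 4.30%
E(R_P) = R_f + β_P × MRP = 2.8% + 0.7716 × 4.3% = 6.12%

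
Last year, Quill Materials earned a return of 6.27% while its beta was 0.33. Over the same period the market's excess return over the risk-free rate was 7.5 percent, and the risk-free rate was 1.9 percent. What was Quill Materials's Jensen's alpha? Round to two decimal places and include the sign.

+1.90%

CAPM benchmark = R_f + β(R_m − R_f) = 1.9% + 0.33 × 7.5% = 4.3750%
α = actual − benchmark = 6.27% − 4.3750% = +1.90%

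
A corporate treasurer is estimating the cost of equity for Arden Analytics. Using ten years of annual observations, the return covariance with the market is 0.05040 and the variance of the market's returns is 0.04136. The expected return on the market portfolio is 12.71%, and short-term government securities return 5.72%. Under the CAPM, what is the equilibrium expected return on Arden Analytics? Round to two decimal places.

β = Cov(R_i, R_m) / Var(R_m) = 0.05040 / 0.04136 = 1.2186
MRP = 12.71% − 5.72% = 6.99%
E(R) = R_f + β × MRP = 5.72% + 1.2186 × 6.99% = 14.24%

14.24%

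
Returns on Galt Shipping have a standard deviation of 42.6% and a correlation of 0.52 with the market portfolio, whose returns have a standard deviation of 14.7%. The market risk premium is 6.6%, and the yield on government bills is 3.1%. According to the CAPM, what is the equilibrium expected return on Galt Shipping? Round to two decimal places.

β = ρ × σ_i / σ_m = 0.52 × 42.6% / 14.7% = 1.5069
E(R) = 3.1% + 1.5069 × 6.6% = 13.05%

13.05%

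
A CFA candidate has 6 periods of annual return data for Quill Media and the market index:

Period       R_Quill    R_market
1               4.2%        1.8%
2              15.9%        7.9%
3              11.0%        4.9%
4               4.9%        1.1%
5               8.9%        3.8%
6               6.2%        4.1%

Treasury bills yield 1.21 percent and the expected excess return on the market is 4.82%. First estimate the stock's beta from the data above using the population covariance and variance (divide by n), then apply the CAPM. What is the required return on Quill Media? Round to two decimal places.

9.55%

Mean R_i = (4.2 + 15.9 + 11.0 + 4.9 + 8.9 + 6.2) / 6 = 8.5167%
Mean R_m = (1.8 + 7.9 + 4.9 + 1.1 + 3.8 + 4.1) / 6 = 3.9333%
Σ(R_i − R̄_i)(R_m − R̄_m) = 50.7067  ⇒  Cov = 50.7067 / 6 = 8.4511
Σ(R_m − R̄_m)² = 29.2933  ⇒  Var(R_m) = 29.2933 / 6 = 4.8822
β = Cov / Var(R_m) = 8.4511 / 4.8822 = 1.7310
E(R) = R_f + β × MRP = 1.21% + 1.7310 × 4.82% = 9.55%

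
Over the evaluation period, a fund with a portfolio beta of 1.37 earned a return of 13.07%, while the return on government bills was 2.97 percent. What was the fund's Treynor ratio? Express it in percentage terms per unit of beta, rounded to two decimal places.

Treynor = (R_P − R_f) / β_P = (13.07% − 2.97%) / 1.3700 = 10.10% / 1.3700 = 7.37%

7.37%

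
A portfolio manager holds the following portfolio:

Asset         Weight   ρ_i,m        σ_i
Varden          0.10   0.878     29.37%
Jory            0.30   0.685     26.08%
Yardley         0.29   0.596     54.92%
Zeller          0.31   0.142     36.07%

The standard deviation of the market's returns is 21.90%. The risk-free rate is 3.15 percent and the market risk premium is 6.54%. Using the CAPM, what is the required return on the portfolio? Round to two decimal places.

8.83%

β_Varden = 0.878 × 29.37% / 21.90% = 1.1775
β_Jory = 0.685 × 26.08% / 21.90% = 0.8157
β_Yardley = 0.596 × 54.92% / 21.90% = 1.4946
β_Zeller = 0.142 × 36.07% / 21.90% = 0.2339
β_P = Σ w_i β_i = 0.10×1.1775 + 0.30×0.8157 + 0.29×1.4946 + 0.31×0.2339 = 0.8684
E(R_P) = R_f + β_P × MRP = 3.15% + 0.8684 × 6.54% = 8.83%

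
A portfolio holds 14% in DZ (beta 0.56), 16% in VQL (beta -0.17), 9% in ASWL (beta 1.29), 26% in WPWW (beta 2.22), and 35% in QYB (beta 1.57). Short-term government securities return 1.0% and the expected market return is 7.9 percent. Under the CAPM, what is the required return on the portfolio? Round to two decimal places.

9.93%

β_P = Σ w_i β_i = 0.14×0.56 + 0.16×-0.17 + 0.09×1.29 + 0.26×2.22 + 0.35×1.57 = 1.2940
MRP = 7.9% − 1.0% = 6.90%
E(R_P) = R_f + β_P × MRP = 1.0% + 1.2940 × 6.9% = 9.93%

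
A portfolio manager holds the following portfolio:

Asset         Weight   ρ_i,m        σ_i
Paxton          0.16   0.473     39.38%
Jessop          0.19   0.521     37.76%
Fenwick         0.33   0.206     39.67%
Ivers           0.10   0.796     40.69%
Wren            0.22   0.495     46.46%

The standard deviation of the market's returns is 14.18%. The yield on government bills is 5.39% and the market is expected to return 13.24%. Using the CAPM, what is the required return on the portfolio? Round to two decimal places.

β_Paxton = 0.473 × 39.38% / 14.18% = 1.3136
β_Jessop = 0.521 × 37.76% / 14.18% = 1.3874
β_Fenwick = 0.206 × 39.67% / 14.18% = 0.5763
β_Ivers = 0.796 × 40.69% / 14.18% = 2.2841
β_Wren = 0.495 × 46.46% / 14.18% = 1.6218
β_P = Σ w_i β_i = 0.16×1.3136 + 0.19×1.3874 + 0.33×0.5763 + 0.10×2.2841 + 0.22×1.6218 = 1.2492
MRP = 13.24% − 5.39% = 7.85%
E(R_P) = R_f + β_P × MRP = 5.39% + 1.2492 × 7.85% = 15.20%

15.20%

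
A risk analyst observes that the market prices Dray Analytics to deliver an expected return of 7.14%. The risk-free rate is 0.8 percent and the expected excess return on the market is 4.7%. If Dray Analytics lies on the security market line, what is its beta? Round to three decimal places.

β = (E(R) − R_f) / MRP = (7.14% − 0.8%) / 4.7% = 6.34% / 4.7% = 1.349

1.349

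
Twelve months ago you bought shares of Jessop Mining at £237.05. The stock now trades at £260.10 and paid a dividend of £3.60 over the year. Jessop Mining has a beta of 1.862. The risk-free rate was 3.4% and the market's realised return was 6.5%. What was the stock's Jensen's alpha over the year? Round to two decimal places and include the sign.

+2.07%

Realised HPR = (P1 + D1 − P0) / P0 = (260.10 + 3.60 − 237.05) / 237.05 = 26.65 / 237.05 = 11.2424%
MRP = 6.5% − 3.4% = 3.10%
CAPM required = R_f + β·MRP = 3.4% + 1.862 × 3.1% = 9.1722%
α = realised − required = 11.2424% − 9.1722% = +2.07%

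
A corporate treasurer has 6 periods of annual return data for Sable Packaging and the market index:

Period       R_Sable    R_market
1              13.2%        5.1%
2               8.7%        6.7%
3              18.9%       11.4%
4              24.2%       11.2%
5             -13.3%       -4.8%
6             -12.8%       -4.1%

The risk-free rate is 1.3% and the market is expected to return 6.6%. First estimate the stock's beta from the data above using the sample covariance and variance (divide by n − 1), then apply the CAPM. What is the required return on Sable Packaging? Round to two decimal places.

12.88%

Mean R_i = (13.2 + 8.7 + 18.9 + 24.2 − 13.3 − 12.8) / 6 = 6.4833%
Mean R_m = (5.1 + 6.7 + 11.4 + 11.2 − 4.8 − 4.1) / 6 = 4.2500%
Σ(R_i − R̄_i)(R_m − R̄_m) = 563.1050  ⇒  Cov = 563.1050 / 5 = 112.6210
Σ(R_m − R̄_m)² = 257.7750  ⇒  Var(R_m) = 257.7750 / 5 = 51.5550
β = Cov / Var(R_m) = 112.6210 / 51.5550 = 2.1845
MRP = 6.6% − 1.3% = 5.30%
E(R) = R_f + β × MRP = 1.3% + 2.1845 × 5.3% = 12.88%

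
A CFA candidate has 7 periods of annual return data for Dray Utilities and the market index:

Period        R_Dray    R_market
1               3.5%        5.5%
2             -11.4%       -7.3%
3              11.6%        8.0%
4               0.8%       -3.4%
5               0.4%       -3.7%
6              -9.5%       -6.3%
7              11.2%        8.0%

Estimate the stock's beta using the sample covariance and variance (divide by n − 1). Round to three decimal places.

1.229

Mean R_i = (3.5 − 11.4 + 11.6 + 0.8 + 0.4 − 9.5 + 11.2) / 7 = 0.9429%
Mean R_m = (5.5 − 7.3 + 8.0 − 3.4 − 3.7 − 6.3 + 8.0) / 7 = 0.1143%
Σ(R_i − R̄_i)(R_m − R̄_m) = 339.7657  ⇒  Cov = 339.7657 / 6 = 56.6276
Σ(R_m − R̄_m)² = 276.3886  ⇒  Var(R_m) = 276.3886 / 6 = 46.0648
β = Cov / Var(R_m) = 56.6276 / 46.0648 = 1.2293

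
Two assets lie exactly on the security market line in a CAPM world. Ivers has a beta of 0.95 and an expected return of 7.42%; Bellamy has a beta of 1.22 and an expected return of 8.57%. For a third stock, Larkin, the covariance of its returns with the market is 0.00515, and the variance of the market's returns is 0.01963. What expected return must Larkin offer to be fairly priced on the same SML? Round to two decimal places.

MRP = (8.57% − 7.42%) / (1.22 − 0.95) = 4.2593%
R_f = 7.42% − 0.95 × 4.2593% = 3.3737%
β_Larkin = Cov / Var(R_m) = 0.00515 / 0.01963 = 0.2624
E(R_Larkin) = R_f + β × MRP = 3.3737% + 0.2624 × 4.2593% = 4.49%

4.49%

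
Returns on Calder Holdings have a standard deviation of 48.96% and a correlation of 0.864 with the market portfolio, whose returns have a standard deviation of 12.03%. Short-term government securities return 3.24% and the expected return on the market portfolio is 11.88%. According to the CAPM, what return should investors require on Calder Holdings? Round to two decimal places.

33.62%

β = ρ × σ_i / σ_m = 0.864 × 48.96% / 12.03% = 3.5163
MRP = 11.88% − 3.24% = 8.64%
E(R) = 3.24% + 3.5163 × 8.64% = 33.62%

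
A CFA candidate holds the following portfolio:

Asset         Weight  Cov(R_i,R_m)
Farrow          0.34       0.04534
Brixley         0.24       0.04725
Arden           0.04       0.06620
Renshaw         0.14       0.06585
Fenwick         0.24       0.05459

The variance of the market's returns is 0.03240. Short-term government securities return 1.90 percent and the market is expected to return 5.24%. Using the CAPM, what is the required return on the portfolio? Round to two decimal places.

7.23%

β_Farrow = 0.04534 / 0.03240 = 1.3994
β_Brixley = 0.04725 / 0.03240 = 1.4583
β_Arden = 0.06620 / 0.03240 = 2.0432
β_Renshaw = 0.06585 / 0.03240 = 2.0324
β_Fenwick = 0.05459 / 0.03240 = 1.6849
β_P = Σ w_i β_i = 0.34×1.3994 + 0.24×1.4583 + 0.04×2.0432 + 0.14×2.0324 + 0.24×1.6849 = 1.5964
MRP = 5.24% − 1.90% = 3.34%
E(R_P) = R_f + β_P × MRP = 1.90% + 1.5964 × 3.34% = 7.23%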